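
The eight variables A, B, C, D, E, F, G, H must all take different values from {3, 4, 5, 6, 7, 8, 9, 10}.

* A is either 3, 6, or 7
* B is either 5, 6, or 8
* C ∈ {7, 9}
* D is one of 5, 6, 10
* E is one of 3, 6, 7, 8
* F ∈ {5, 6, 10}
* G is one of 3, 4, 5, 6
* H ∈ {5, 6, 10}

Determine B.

Among the 8 variables, 4 fits only G (and all 8 values in {3, 4, 5, 6, 7, 8, 9, 10} must be used), so G = 4.
Among the 7 still-open variables, 9 fits only C (and all 7 values in {3, 5, 6, 7, 8, 9, 10} must be used), so C = 9.
D, F, H between them cover only {5, 6, 10} — a naked triple. Remove those values from A, B, E.
So B = 8.

8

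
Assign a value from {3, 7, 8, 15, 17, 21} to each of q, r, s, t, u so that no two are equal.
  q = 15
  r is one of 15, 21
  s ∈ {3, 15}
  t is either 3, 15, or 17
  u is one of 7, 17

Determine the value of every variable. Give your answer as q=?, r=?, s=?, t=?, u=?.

q=15, r=21, s=3, t=17, u=7

q must be 15 (only option left). Strike 15 from r, s, t.
r must be 21 (only option left).
That leaves s = 3. Remove 3 from t.
t's domain is down to {17}, so t = 17. So u can't be 17.
u's domain is down to {7}, so u = 7.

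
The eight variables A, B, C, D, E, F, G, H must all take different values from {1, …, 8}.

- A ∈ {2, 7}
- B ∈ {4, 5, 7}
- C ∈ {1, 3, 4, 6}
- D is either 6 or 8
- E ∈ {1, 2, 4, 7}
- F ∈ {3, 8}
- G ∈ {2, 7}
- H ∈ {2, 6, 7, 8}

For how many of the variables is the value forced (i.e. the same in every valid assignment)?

Among the 8 variables, 5 fits only B (and all 8 values in {1, 2, 3, 4, 5, 6, 7, 8} must be used), so B = 5.
A and G between them cover only {2, 7} — a naked pair. Remove those values from E, H.
D and H between them cover only {6, 8} — a naked pair. Remove those values from C, F.
F must be 3 (only option left). So C can't be 3.
Determined: B=5, F=3. The other variables each still have more than one consistent value. That makes 2.

2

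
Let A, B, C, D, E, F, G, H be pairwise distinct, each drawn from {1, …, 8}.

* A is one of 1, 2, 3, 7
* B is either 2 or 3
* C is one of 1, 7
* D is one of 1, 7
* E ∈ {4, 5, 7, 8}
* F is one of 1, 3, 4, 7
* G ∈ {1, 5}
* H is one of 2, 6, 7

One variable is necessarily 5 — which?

G

Among the 8 variables, 6 fits only H (and all 8 values in {1, 2, 3, 4, 5, 6, 7, 8} must be used), so H = 6.
The 7 still-open variables together cover exactly {1, 2, 3, 4, 5, 7, 8} — 7 values for 7 variables — and 8 appears only in E's list, so E = 8.
The 6 still-open variables draw from only 6 values {1, 2, 3, 4, 5, 7}, so each is used; only F can be 4, hence F = 4.
The 5 still-open variables together cover exactly {1, 2, 3, 5, 7} — 5 values for 5 variables — and 5 appears only in G's list, so G = 5.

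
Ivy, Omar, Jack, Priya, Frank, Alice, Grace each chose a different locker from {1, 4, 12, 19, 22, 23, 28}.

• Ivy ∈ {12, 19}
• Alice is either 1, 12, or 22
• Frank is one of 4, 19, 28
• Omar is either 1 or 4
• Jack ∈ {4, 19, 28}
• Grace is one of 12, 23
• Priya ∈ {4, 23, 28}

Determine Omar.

The 7 variables draw from only 7 values {1, 4, 12, 19, 22, 23, 28}, so each is used; only Alice can be 22, hence Alice = 22.
Among the 6 still-open variables, 1 fits only Omar (and all 6 values in {1, 4, 12, 19, 23, 28} must be used), so Omar = 1.

1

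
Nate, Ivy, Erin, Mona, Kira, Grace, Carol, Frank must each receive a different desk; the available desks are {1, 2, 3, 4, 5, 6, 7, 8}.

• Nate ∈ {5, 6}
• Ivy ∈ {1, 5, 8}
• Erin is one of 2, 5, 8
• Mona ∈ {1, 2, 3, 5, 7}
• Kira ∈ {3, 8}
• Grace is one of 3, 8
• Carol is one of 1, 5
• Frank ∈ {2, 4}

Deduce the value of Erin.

2

The 8 variables draw from only 8 values {1, 2, 3, 4, 5, 6, 7, 8}, so each is used; only Frank can be 4, hence Frank = 4.
Among the 7 still-open variables, 6 fits only Nate (and all 7 values in {1, 2, 3, 5, 6, 7, 8} must be used), so Nate = 6.
The 6 still-open variables together cover exactly {1, 2, 3, 5, 7, 8} — 6 values for 6 variables — and 7 appears only in Mona's list, so Mona = 7.
The 5 still-open variables draw from only 5 values {1, 2, 3, 5, 8}, so each is used; only Erin can be 2, hence Erin = 2.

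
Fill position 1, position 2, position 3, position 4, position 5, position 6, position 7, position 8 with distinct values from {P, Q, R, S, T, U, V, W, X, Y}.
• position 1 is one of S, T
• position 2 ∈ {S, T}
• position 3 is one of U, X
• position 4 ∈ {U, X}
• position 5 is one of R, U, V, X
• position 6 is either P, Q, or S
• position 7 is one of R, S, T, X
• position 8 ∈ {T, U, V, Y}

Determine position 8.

The 2 variables position 1 and position 2 are confined to {S, T}, which locks those values in; drop them from position 6, position 7, position 8.
position 3 and position 4 between them cover only {U, X} — a naked pair. Remove those values from position 5, position 7, position 8.
position 7 must be R (only option left). Strike R from position 5.
position 5 must be V (only option left). Strike V from position 8.
So position 8 = Y.

Y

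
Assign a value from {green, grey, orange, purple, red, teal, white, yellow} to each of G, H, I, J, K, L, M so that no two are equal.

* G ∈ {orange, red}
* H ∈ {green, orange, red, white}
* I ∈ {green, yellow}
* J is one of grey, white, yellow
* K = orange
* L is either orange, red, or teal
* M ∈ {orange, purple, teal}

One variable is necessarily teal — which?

K's domain is down to {orange}, so K = orange. Strike orange from G, H, L, M.
G has just one choice, so G = red. Strike red from H, L.
So teal goes to L.

L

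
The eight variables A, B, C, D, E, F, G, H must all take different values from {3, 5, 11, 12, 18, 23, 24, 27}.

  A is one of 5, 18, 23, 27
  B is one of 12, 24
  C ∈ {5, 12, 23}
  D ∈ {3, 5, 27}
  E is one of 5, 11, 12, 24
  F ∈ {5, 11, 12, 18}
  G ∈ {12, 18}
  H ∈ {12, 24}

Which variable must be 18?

G

The 8 variables draw from only 8 values {3, 5, 11, 12, 18, 23, 24, 27}, so each is used; only D can be 3, hence D = 3.
The 7 still-open variables together cover exactly {5, 11, 12, 18, 23, 24, 27} — 7 values for 7 variables — and 27 appears only in A's list, so A = 27.
Among the 6 still-open variables, 23 fits only C (and all 6 values in {5, 11, 12, 18, 23, 24} must be used), so C = 23.
B and H share exactly the 2 values {12, 24}; by pigeonhole those values go to them, so strike 12, 24 from E, F, G.
So 18 goes to G.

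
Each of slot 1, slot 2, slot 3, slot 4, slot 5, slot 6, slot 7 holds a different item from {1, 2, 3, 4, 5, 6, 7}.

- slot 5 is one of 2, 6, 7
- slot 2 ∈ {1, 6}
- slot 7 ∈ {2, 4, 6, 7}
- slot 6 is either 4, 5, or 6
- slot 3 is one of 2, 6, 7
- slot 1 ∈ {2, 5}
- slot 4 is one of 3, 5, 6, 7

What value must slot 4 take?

The 7 variables together cover exactly {1, 2, 3, 4, 5, 6, 7} — 7 values for 7 variables — and 1 appears only in slot 2's list, so slot 2 = 1.
Among the 6 still-open variables, 3 fits only slot 4 (and all 6 values in {2, 3, 4, 5, 6, 7} must be used), so slot 4 = 3.

3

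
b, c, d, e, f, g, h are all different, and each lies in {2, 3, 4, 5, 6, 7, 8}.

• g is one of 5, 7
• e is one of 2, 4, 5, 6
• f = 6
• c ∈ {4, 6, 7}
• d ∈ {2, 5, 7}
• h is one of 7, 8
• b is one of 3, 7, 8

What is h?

f must be 6 (only option left). So c, e can't be 6.
The 6 still-open variables draw from only 6 values {2, 3, 4, 5, 7, 8}, so each is used; only b can be 3, hence b = 3.
The 5 still-open variables together cover exactly {2, 4, 5, 7, 8} — 5 values for 5 variables — and 8 appears only in h's list, so h = 8.

8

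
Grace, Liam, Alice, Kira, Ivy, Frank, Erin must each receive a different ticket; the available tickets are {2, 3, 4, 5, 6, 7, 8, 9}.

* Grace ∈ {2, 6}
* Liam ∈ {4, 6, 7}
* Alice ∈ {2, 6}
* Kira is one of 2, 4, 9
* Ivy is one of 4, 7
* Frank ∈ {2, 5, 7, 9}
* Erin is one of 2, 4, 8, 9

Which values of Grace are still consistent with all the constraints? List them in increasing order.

2, 6

Among the 7 variables, 5 fits only Frank (and all 7 values in {2, 4, 5, 6, 7, 8, 9} must be used), so Frank = 5.
The 6 still-open variables draw from only 6 values {2, 4, 6, 7, 8, 9}, so each is used; only Erin can be 8, hence Erin = 8.
The 5 still-open variables draw from only 5 values {2, 4, 6, 7, 9}, so each is used; only Kira can be 9, hence Kira = 9.
Grace and Alice between them cover only {2, 6} — a naked pair. Remove those values from Liam.
No further eliminations apply; Grace can still be any of 2, 6.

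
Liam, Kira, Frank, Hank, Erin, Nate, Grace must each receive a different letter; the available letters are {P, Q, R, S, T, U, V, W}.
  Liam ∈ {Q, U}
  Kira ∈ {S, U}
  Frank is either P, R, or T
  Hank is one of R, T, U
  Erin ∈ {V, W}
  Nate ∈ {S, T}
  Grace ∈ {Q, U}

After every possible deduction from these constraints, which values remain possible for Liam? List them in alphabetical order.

Q, U

Liam and Grace between them cover only {Q, U} — a naked pair. Remove those values from Kira, Hank.
That leaves Kira = S. Strike S from Nate.
That leaves Nate = T. Eliminate T elsewhere: Frank, Hank.
Hank has just one choice, so Hank = R. So Frank can't be R.
That leaves Frank = P.
No further eliminations apply; Liam can still be any of Q, U.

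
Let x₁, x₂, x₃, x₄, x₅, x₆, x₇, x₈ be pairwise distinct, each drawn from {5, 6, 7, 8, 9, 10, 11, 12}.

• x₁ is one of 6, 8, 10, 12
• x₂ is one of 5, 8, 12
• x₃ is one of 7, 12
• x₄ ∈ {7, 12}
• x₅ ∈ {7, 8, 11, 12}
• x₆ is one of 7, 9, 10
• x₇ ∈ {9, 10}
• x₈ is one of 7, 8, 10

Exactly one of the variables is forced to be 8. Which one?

The 8 variables together cover exactly {5, 6, 7, 8, 9, 10, 11, 12} — 8 values for 8 variables — and 5 appears only in x₂'s list, so x₂ = 5.
The 7 still-open variables together cover exactly {6, 7, 8, 9, 10, 11, 12} — 7 values for 7 variables — and 6 appears only in x₁'s list, so x₁ = 6.
The 6 still-open variables together cover exactly {7, 8, 9, 10, 11, 12} — 6 values for 6 variables — and 11 appears only in x₅'s list, so x₅ = 11.
The 5 still-open variables draw from only 5 values {7, 8, 9, 10, 12}, so each is used; only x₈ can be 8, hence x₈ = 8.

x₈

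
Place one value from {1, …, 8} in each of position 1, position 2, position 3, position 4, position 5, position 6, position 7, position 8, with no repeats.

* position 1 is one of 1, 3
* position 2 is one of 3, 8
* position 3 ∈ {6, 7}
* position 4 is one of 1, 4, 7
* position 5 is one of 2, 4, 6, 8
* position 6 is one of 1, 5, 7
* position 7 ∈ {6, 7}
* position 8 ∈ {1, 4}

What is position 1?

3

The 8 variables draw from only 8 values {1, 2, 3, 4, 5, 6, 7, 8}, so each is used; only position 5 can be 2, hence position 5 = 2.
The 7 still-open variables together cover exactly {1, 3, 4, 5, 6, 7, 8} — 7 values for 7 variables — and 5 appears only in position 6's list, so position 6 = 5.
The 6 still-open variables together cover exactly {1, 3, 4, 6, 7, 8} — 6 values for 6 variables — and 8 appears only in position 2's list, so position 2 = 8.
Among the 5 still-open variables, 3 fits only position 1 (and all 5 values in {1, 3, 4, 6, 7} must be used), so position 1 = 3.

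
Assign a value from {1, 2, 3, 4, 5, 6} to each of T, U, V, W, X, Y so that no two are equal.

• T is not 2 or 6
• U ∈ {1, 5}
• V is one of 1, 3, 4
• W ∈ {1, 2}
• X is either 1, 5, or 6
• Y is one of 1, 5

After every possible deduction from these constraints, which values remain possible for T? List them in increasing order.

3, 4

The 6 variables together cover exactly {1, 2, 3, 4, 5, 6} — 6 values for 6 variables — and 2 appears only in W's list, so W = 2.
Among the 5 still-open variables, 6 fits only X (and all 5 values in {1, 3, 4, 5, 6} must be used), so X = 6.
U and Y share exactly the 2 values {1, 5}; by pigeonhole those values go to them, so strike 1, 5 from T, V.
No further eliminations apply; T can still be any of 3, 4.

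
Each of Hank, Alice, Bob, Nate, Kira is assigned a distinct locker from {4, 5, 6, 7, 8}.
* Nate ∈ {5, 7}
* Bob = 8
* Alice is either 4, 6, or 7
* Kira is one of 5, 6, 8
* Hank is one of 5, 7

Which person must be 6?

Bob must be 8 (only option left). Strike 8 from Kira.
The 4 still-open variables together cover exactly {4, 5, 6, 7} — 4 values for 4 variables — and 4 appears only in Alice's list, so Alice = 4.
Among the 3 still-open variables, 6 fits only Kira (and all 3 values in {5, 6, 7} must be used), so Kira = 6.

Kira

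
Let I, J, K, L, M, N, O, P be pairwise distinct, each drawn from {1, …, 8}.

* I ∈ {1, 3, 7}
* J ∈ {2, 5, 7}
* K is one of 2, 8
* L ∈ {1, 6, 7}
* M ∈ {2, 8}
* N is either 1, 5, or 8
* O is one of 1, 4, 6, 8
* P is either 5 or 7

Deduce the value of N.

The 8 variables together cover exactly {1, 2, 3, 4, 5, 6, 7, 8} — 8 values for 8 variables — and 3 appears only in I's list, so I = 3.
The 7 still-open variables together cover exactly {1, 2, 4, 5, 6, 7, 8} — 7 values for 7 variables — and 4 appears only in O's list, so O = 4.
Among the 6 still-open variables, 6 fits only L (and all 6 values in {1, 2, 5, 6, 7, 8} must be used), so L = 6.
Among the 5 still-open variables, 1 fits only N (and all 5 values in {1, 2, 5, 7, 8} must be used), so N = 1.

1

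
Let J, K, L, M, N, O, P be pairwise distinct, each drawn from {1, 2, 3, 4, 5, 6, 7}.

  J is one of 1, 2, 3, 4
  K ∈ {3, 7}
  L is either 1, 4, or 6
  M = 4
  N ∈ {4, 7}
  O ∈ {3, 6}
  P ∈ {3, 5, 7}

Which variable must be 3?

K

M has just one choice, so M = 4. Remove 4 from J, L, N.
N must be 7 (only option left). Strike 7 from K, P.
So 3 goes to K.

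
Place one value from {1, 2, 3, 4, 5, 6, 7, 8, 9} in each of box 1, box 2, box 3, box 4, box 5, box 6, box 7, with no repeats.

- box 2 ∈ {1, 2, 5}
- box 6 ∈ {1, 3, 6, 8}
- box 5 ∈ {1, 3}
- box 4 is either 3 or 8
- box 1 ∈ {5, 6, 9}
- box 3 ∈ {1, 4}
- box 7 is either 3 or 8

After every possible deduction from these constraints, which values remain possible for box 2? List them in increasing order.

box 4 and box 7 between them cover only {3, 8} — a naked pair. Remove those values from box 5, box 6.
box 5's domain is down to {1}, so box 5 = 1. Strike 1 from box 2, box 3, box 6.
box 6 must be 6 (only option left). Strike 6 from box 1.
That leaves box 3 = 4.
No further eliminations apply; box 2 can still be any of 2, 5.

2, 5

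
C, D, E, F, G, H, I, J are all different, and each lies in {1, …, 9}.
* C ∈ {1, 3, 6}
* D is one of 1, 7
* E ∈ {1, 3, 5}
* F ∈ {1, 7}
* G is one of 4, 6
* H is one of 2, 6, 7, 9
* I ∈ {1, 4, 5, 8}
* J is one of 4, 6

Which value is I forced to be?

D and F between them cover only {1, 7} — a naked pair. Remove those values from C, E, H, I.
G and J share exactly the 2 values {4, 6}; by pigeonhole those values go to them, so strike 4, 6 from C, H, I.
C has just one choice, so C = 3. Eliminate 3 elsewhere: E.
E has just one choice, so E = 5. So I can't be 5.
So I = 8.

8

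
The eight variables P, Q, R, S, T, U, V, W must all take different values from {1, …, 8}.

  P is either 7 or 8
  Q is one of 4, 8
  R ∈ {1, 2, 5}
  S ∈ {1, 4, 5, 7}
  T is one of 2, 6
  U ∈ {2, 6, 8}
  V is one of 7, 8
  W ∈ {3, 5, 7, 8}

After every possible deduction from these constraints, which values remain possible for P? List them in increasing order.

7, 8

The 8 variables together cover exactly {1, 2, 3, 4, 5, 6, 7, 8} — 8 values for 8 variables — and 3 appears only in W's list, so W = 3.
The 2 variables P and V are confined to {7, 8}, which locks those values in; drop them from Q, S, U.
Q has just one choice, so Q = 4. Strike 4 from S.
T and U between them cover only {2, 6} — a naked pair. Remove those values from R.
No further eliminations apply; P can still be any of 7, 8.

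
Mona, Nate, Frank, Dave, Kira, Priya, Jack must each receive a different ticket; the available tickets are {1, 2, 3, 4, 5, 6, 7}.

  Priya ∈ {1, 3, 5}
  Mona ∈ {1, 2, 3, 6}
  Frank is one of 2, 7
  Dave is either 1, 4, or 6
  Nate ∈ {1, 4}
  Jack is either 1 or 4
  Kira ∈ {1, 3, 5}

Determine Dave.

6

The 7 variables draw from only 7 values {1, 2, 3, 4, 5, 6, 7}, so each is used; only Frank can be 7, hence Frank = 7.
The 6 still-open variables draw from only 6 values {1, 2, 3, 4, 5, 6}, so each is used; only Mona can be 2, hence Mona = 2.
The 5 still-open variables draw from only 5 values {1, 3, 4, 5, 6}, so each is used; only Dave can be 6, hence Dave = 6.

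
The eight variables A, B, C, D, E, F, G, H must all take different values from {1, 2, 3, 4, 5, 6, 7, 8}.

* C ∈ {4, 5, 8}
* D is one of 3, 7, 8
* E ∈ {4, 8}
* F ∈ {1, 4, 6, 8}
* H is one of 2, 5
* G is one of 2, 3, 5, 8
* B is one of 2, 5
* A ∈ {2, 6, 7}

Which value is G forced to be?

Among the 8 variables, 1 fits only F (and all 8 values in {1, 2, 3, 4, 5, 6, 7, 8} must be used), so F = 1.
The 7 still-open variables draw from only 7 values {2, 3, 4, 5, 6, 7, 8}, so each is used; only A can be 6, hence A = 6.
Among the 6 still-open variables, 7 fits only D (and all 6 values in {2, 3, 4, 5, 7, 8} must be used), so D = 7.
The 5 still-open variables draw from only 5 values {2, 3, 4, 5, 8}, so each is used; only G can be 3, hence G = 3.

3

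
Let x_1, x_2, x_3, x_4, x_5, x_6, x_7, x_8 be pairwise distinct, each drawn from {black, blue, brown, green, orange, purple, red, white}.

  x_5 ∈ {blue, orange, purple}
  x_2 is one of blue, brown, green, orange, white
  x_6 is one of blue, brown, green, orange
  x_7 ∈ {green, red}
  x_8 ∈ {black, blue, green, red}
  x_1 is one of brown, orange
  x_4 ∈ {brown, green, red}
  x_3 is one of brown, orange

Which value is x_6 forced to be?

Among the 8 variables, black fits only x_8 (and all 8 values in {black, blue, brown, green, orange, purple, red, white} must be used), so x_8 = black.
The 7 still-open variables draw from only 7 values {blue, brown, green, orange, purple, red, white}, so each is used; only x_5 can be purple, hence x_5 = purple.
Among the 6 still-open variables, white fits only x_2 (and all 6 values in {blue, brown, green, orange, red, white} must be used), so x_2 = white.
The 5 still-open variables draw from only 5 values {blue, brown, green, orange, red}, so each is used; only x_6 can be blue, hence x_6 = blue.

blue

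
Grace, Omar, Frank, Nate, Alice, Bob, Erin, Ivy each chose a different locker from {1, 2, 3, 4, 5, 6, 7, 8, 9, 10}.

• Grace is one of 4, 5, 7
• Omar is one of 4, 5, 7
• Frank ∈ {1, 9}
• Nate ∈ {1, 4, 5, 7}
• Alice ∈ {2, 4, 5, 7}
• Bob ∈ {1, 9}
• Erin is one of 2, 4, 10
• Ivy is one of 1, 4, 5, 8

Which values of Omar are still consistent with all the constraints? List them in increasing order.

4, 5, 7

Among the 8 variables, 8 fits only Ivy (and all 8 values in {1, 2, 4, 5, 7, 8, 9, 10} must be used), so Ivy = 8.
The 7 still-open variables draw from only 7 values {1, 2, 4, 5, 7, 9, 10}, so each is used; only Erin can be 10, hence Erin = 10.
Among the 6 still-open variables, 2 fits only Alice (and all 6 values in {1, 2, 4, 5, 7, 9} must be used), so Alice = 2.
Frank and Bob share exactly the 2 values {1, 9}; by pigeonhole those values go to them, so strike 1, 9 from Nate.
No further eliminations apply; Omar can still be any of 4, 5, 7.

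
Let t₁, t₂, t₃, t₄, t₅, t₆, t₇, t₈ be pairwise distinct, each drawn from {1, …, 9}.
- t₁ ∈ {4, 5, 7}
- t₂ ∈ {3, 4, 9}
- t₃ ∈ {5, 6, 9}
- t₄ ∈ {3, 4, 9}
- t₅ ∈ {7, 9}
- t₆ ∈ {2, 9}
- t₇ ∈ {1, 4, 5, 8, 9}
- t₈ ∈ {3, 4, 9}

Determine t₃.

t₂, t₄, t₈ share exactly the 3 values {3, 4, 9}; by pigeonhole those values go to them, so strike 3, 4, 9 from t₁, t₃, t₅, t₆, t₇.
t₅'s domain is down to {7}, so t₅ = 7. So t₁ can't be 7.
t₆ must be 2 (only option left).
t₁ has just one choice, so t₁ = 5. Remove 5 from t₃, t₇.
So t₃ = 6.

6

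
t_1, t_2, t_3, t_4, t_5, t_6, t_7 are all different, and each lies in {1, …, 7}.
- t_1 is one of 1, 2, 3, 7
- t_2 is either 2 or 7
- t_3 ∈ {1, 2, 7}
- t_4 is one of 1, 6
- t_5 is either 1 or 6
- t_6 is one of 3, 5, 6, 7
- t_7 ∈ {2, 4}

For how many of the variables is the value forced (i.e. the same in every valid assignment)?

3

The 7 variables together cover exactly {1, 2, 3, 4, 5, 6, 7} — 7 values for 7 variables — and 4 appears only in t_7's list, so t_7 = 4.
The 6 still-open variables draw from only 6 values {1, 2, 3, 5, 6, 7}, so each is used; only t_6 can be 5, hence t_6 = 5.
The 5 still-open variables draw from only 5 values {1, 2, 3, 6, 7}, so each is used; only t_1 can be 3, hence t_1 = 3.
The 2 variables t_4 and t_5 are confined to {1, 6}, which locks those values in; drop them from t_3.
Determined: t_1=3, t_6=5, t_7=4. The other variables each still have more than one consistent value. That makes 3.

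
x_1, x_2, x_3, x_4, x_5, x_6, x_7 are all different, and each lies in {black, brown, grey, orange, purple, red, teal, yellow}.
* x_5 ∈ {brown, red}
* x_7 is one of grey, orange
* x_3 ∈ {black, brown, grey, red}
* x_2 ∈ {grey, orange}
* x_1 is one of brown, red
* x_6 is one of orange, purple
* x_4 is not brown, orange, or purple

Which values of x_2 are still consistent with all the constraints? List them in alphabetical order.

x_1 and x_5 between them cover only {brown, red} — a naked pair. Remove those values from x_3, x_4.
x_2 and x_7 between them cover only {grey, orange} — a naked pair. Remove those values from x_3, x_4, x_6.
x_3 has just one choice, so x_3 = black. Strike black from x_4.
x_6 must be purple (only option left).
No further eliminations apply; x_2 can still be any of grey, orange.

grey, orange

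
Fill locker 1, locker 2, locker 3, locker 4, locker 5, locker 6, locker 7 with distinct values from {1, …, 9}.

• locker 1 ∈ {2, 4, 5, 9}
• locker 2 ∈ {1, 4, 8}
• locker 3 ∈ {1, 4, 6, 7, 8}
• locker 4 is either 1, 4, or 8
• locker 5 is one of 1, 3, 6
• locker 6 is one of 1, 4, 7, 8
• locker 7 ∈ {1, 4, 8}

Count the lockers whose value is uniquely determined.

3

locker 2, locker 4, locker 7 share exactly the 3 values {1, 4, 8}; by pigeonhole those values go to them, so strike 1, 4, 8 from locker 1, locker 3, locker 5, locker 6.
locker 6 has just one choice, so locker 6 = 7. Eliminate 7 elsewhere: locker 3.
locker 3's domain is down to {6}, so locker 3 = 6. Remove 6 from locker 5.
That leaves locker 5 = 3.
Determined: locker 3=6, locker 5=3, locker 6=7. The other lockers each still have more than one consistent value. That makes 3.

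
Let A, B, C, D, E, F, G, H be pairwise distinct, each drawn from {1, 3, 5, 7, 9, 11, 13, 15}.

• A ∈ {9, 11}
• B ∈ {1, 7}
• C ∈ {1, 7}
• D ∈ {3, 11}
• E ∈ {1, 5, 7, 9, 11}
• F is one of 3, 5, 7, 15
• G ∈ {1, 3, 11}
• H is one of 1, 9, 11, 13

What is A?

Among the 8 variables, 13 fits only H (and all 8 values in {1, 3, 5, 7, 9, 11, 13, 15} must be used), so H = 13.
The 7 still-open variables together cover exactly {1, 3, 5, 7, 9, 11, 15} — 7 values for 7 variables — and 15 appears only in F's list, so F = 15.
The 6 still-open variables together cover exactly {1, 3, 5, 7, 9, 11} — 6 values for 6 variables — and 5 appears only in E's list, so E = 5.
The 5 still-open variables draw from only 5 values {1, 3, 7, 9, 11}, so each is used; only A can be 9, hence A = 9.

9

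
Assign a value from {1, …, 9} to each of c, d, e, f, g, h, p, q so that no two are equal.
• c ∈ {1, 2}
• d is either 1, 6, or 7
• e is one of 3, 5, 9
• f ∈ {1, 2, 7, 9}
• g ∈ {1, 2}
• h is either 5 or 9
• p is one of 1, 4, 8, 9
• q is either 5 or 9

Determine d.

6

The 2 variables c and g are confined to {1, 2}, which locks those values in; drop them from d, f, p.
The 2 variables h and q are confined to {5, 9}, which locks those values in; drop them from e, f, p.
That leaves e = 3.
f has just one choice, so f = 7. Remove 7 from d.
So d = 6.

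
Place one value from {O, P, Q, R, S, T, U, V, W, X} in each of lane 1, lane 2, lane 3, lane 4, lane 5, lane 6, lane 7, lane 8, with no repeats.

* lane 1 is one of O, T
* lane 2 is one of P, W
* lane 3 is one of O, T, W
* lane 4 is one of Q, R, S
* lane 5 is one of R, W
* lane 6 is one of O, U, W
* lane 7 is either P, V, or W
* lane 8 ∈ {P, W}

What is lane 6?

U

lane 2 and lane 8 between them cover only {P, W} — a naked pair. Remove those values from lane 3, lane 5, lane 6, lane 7.
lane 5 has just one choice, so lane 5 = R. Strike R from lane 4.
lane 7 must be V (only option left).
lane 1 and lane 3 between them cover only {O, T} — a naked pair. Remove those values from lane 6.
So lane 6 = U.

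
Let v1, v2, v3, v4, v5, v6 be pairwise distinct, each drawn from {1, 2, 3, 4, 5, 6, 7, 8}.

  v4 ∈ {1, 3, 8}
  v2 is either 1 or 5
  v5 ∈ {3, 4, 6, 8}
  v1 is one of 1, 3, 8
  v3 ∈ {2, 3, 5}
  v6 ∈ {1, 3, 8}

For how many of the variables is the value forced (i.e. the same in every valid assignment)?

v1, v4, v6 share exactly the 3 values {1, 3, 8}; by pigeonhole those values go to them, so strike 1, 3, 8 from v2, v3, v5.
v2 must be 5 (only option left). So v3 can't be 5.
v3 must be 2 (only option left).
Determined: v2=5, v3=2. The other variables each still have more than one consistent value. That makes 2.

2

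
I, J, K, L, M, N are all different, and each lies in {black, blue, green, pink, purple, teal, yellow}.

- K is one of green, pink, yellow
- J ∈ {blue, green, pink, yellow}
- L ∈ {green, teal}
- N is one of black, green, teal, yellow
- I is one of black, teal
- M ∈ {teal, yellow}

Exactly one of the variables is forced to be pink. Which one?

K

Among the 6 variables, blue fits only J (and all 6 values in {black, blue, green, pink, teal, yellow} must be used), so J = blue.
The 5 still-open variables together cover exactly {black, green, pink, teal, yellow} — 5 values for 5 variables — and pink appears only in K's list, so K = pink.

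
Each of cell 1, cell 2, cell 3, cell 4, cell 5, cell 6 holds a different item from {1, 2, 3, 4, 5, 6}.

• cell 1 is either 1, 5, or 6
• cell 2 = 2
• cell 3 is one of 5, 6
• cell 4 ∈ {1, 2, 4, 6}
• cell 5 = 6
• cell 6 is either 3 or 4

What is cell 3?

5

cell 2 has just one choice, so cell 2 = 2. Strike 2 from cell 4.
cell 5's domain is down to {6}, so cell 5 = 6. Eliminate 6 elsewhere: cell 1, cell 3, cell 4.
So cell 3 = 5.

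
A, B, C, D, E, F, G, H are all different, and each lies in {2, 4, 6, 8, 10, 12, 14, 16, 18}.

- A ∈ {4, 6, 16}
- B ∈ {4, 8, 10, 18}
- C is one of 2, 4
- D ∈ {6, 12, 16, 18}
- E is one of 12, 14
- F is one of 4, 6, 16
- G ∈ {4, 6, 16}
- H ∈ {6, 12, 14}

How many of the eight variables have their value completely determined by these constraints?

2

A, F, G share exactly the 3 values {4, 6, 16}; by pigeonhole those values go to them, so strike 4, 6, 16 from B, C, D, H.
C must be 2 (only option left).
E and H between them cover only {12, 14} — a naked pair. Remove those values from D.
That leaves D = 18. So B can't be 18.
Determined: C=2, D=18. The other variables each still have more than one consistent value. That makes 2.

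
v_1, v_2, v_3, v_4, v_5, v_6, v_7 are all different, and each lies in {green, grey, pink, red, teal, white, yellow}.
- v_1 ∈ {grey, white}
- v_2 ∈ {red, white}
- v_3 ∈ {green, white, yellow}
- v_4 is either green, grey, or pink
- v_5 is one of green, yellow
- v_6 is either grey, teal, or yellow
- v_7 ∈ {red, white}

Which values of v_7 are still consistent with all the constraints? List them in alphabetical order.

red, white

Among the 7 variables, pink fits only v_4 (and all 7 values in {green, grey, pink, red, teal, white, yellow} must be used), so v_4 = pink.
The 6 still-open variables draw from only 6 values {green, grey, red, teal, white, yellow}, so each is used; only v_6 can be teal, hence v_6 = teal.
The 5 still-open variables together cover exactly {green, grey, red, white, yellow} — 5 values for 5 variables — and grey appears only in v_1's list, so v_1 = grey.
The 2 variables v_2 and v_7 are confined to {red, white}, which locks those values in; drop them from v_3.
No further eliminations apply; v_7 can still be any of red, white.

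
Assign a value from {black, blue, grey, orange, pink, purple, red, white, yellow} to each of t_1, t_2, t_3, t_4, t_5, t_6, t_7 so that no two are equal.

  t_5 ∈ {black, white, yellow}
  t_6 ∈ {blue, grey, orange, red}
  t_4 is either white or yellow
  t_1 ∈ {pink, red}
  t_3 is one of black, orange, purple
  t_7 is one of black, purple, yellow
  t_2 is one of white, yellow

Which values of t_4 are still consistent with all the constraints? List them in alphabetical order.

white, yellow

The 2 variables t_2 and t_4 are confined to {white, yellow}, which locks those values in; drop them from t_5, t_7.
t_5 has just one choice, so t_5 = black. Eliminate black elsewhere: t_3, t_7.
t_7 has just one choice, so t_7 = purple. So t_3 can't be purple.
t_3's domain is down to {orange}, so t_3 = orange. So t_6 can't be orange.
No further eliminations apply; t_4 can still be any of white, yellow.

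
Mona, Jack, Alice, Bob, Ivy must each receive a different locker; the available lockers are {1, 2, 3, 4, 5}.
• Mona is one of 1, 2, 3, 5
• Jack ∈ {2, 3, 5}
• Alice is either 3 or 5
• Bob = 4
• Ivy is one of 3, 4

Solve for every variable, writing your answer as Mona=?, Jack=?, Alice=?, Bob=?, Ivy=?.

Mona=1, Jack=2, Alice=5, Bob=4, Ivy=3

Bob's domain is down to {4}, so Bob = 4. Remove 4 from Ivy.
Ivy must be 3 (only option left). Strike 3 from Mona, Jack, Alice.
That leaves Alice = 5. Eliminate 5 elsewhere: Mona, Jack.
Jack must be 2 (only option left). Strike 2 from Mona.
Mona must be 1 (only option left).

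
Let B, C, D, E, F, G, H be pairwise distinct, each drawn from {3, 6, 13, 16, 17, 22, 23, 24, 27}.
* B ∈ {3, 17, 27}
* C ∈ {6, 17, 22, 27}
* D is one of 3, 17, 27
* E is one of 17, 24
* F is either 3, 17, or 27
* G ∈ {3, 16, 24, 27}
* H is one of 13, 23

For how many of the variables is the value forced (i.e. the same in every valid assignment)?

2

B, D, F between them cover only {3, 17, 27} — a naked triple. Remove those values from C, E, G.
That leaves E = 24. Strike 24 from G.
That leaves G = 16.
Determined: E=24, G=16. The other variables each still have more than one consistent value. That makes 2.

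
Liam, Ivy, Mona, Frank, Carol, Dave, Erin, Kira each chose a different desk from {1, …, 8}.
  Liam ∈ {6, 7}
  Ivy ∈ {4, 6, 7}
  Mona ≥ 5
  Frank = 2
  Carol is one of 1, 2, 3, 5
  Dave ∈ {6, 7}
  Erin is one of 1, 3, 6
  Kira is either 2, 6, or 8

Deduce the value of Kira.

8

Frank's domain is down to {2}, so Frank = 2. Eliminate 2 elsewhere: Carol, Kira.
Among the 7 still-open variables, 4 fits only Ivy (and all 7 values in {1, 3, 4, 5, 6, 7, 8} must be used), so Ivy = 4.
The 2 variables Liam and Dave are confined to {6, 7}, which locks those values in; drop them from Mona, Erin, Kira.
So Kira = 8.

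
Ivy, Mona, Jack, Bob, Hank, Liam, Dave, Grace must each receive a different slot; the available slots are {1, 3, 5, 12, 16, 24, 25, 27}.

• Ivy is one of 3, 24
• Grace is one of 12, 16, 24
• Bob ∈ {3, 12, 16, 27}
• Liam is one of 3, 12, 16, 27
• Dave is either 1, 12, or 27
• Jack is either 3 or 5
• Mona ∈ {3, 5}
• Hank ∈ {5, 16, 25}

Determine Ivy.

24

The 8 variables together cover exactly {1, 3, 5, 12, 16, 24, 25, 27} — 8 values for 8 variables — and 1 appears only in Dave's list, so Dave = 1.
The 7 still-open variables draw from only 7 values {3, 5, 12, 16, 24, 25, 27}, so each is used; only Hank can be 25, hence Hank = 25.
Mona and Jack share exactly the 2 values {3, 5}; by pigeonhole those values go to them, so strike 3, 5 from Ivy, Bob, Liam.
So Ivy = 24.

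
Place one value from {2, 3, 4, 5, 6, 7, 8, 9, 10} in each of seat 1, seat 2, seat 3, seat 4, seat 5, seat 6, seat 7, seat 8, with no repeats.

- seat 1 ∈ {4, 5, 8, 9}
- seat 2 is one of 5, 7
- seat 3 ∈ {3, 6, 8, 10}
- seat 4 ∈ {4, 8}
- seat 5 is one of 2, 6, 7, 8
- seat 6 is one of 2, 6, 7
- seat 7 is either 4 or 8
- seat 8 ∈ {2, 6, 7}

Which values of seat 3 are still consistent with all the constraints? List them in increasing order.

The 2 variables seat 4 and seat 7 are confined to {4, 8}, which locks those values in; drop them from seat 1, seat 3, seat 5.
seat 5, seat 6, seat 8 share exactly the 3 values {2, 6, 7}; by pigeonhole those values go to them, so strike 2, 6, 7 from seat 2, seat 3.
seat 2 has just one choice, so seat 2 = 5. Remove 5 from seat 1.
seat 1 must be 9 (only option left).
No further eliminations apply; seat 3 can still be any of 3, 10.

3, 10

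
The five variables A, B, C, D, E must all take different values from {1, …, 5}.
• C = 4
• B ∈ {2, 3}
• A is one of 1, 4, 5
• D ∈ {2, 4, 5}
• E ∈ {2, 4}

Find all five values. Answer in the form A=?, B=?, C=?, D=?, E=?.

A=1, B=3, C=4, D=5, E=2

C's domain is down to {4}, so C = 4. Strike 4 from A, D, E.
E must be 2 (only option left). Eliminate 2 elsewhere: B, D.
That leaves B = 3.
That leaves D = 5. Strike 5 from A.
That leaves A = 1.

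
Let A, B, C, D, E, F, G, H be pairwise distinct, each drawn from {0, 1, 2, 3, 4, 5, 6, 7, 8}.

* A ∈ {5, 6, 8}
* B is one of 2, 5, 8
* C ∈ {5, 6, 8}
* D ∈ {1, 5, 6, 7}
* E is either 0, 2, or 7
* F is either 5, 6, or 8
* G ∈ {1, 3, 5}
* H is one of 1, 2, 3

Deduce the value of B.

The 8 variables draw from only 8 values {0, 1, 2, 3, 5, 6, 7, 8}, so each is used; only E can be 0, hence E = 0.
Among the 7 still-open variables, 7 fits only D (and all 7 values in {1, 2, 3, 5, 6, 7, 8} must be used), so D = 7.
A, C, F between them cover only {5, 6, 8} — a naked triple. Remove those values from B, G.
So B = 2.

2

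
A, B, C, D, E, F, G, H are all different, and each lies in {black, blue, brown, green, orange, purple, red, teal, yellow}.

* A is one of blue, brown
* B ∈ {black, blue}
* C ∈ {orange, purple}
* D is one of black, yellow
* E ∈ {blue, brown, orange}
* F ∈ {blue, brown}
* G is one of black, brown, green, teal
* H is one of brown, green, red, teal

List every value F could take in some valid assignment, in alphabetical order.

blue, brown

A and F between them cover only {blue, brown} — a naked pair. Remove those values from B, E, G, H.
B has just one choice, so B = black. So D, G can't be black.
D's domain is down to {yellow}, so D = yellow.
E's domain is down to {orange}, so E = orange. Strike orange from C.
C's domain is down to {purple}, so C = purple.
No further eliminations apply; F can still be any of blue, brown.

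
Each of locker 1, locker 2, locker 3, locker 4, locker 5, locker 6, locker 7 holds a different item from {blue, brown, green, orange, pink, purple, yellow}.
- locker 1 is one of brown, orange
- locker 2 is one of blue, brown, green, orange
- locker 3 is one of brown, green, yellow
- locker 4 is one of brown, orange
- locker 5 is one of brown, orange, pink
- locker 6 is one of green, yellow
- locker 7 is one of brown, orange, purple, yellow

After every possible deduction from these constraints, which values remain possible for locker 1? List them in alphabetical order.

The 7 variables together cover exactly {blue, brown, green, orange, pink, purple, yellow} — 7 values for 7 variables — and blue appears only in locker 2's list, so locker 2 = blue.
The 6 still-open variables together cover exactly {brown, green, orange, pink, purple, yellow} — 6 values for 6 variables — and pink appears only in locker 5's list, so locker 5 = pink.
The 5 still-open variables draw from only 5 values {brown, green, orange, purple, yellow}, so each is used; only locker 7 can be purple, hence locker 7 = purple.
locker 1 and locker 4 share exactly the 2 values {brown, orange}; by pigeonhole those values go to them, so strike brown, orange from locker 3.
No further eliminations apply; locker 1 can still be any of brown, orange.

brown, orange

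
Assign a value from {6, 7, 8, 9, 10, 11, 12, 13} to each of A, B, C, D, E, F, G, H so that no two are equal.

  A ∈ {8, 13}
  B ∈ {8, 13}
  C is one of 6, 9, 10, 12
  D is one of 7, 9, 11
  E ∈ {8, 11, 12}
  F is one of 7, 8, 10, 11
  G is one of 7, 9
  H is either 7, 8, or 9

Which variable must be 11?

D

The 8 variables together cover exactly {6, 7, 8, 9, 10, 11, 12, 13} — 8 values for 8 variables — and 6 appears only in C's list, so C = 6.
Among the 7 still-open variables, 10 fits only F (and all 7 values in {7, 8, 9, 10, 11, 12, 13} must be used), so F = 10.
Among the 6 still-open variables, 12 fits only E (and all 6 values in {7, 8, 9, 11, 12, 13} must be used), so E = 12.
The 5 still-open variables draw from only 5 values {7, 8, 9, 11, 13}, so each is used; only D can be 11, hence D = 11.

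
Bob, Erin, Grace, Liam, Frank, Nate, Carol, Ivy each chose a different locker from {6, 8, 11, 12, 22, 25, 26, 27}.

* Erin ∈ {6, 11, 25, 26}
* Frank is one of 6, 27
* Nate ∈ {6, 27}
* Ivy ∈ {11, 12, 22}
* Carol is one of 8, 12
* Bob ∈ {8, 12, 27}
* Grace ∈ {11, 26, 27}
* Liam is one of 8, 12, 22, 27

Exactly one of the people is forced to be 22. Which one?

Among the 8 variables, 25 fits only Erin (and all 8 values in {6, 8, 11, 12, 22, 25, 26, 27} must be used), so Erin = 25.
Among the 7 still-open variables, 26 fits only Grace (and all 7 values in {6, 8, 11, 12, 22, 26, 27} must be used), so Grace = 26.
The 6 still-open variables together cover exactly {6, 8, 11, 12, 22, 27} — 6 values for 6 variables — and 11 appears only in Ivy's list, so Ivy = 11.
The 5 still-open variables together cover exactly {6, 8, 12, 22, 27} — 5 values for 5 variables — and 22 appears only in Liam's list, so Liam = 22.

Liam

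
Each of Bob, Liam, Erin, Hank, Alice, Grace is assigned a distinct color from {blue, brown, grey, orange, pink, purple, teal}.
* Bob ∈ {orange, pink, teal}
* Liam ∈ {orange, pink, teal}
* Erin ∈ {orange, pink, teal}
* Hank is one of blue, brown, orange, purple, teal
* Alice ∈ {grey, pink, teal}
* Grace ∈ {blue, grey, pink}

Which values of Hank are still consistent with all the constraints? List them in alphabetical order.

Bob, Liam, Erin share exactly the 3 values {orange, pink, teal}; by pigeonhole those values go to them, so strike orange, pink, teal from Hank, Alice, Grace.
That leaves Alice = grey. Strike grey from Grace.
That leaves Grace = blue. Remove blue from Hank.
No further eliminations apply; Hank can still be any of brown, purple.

brown, purple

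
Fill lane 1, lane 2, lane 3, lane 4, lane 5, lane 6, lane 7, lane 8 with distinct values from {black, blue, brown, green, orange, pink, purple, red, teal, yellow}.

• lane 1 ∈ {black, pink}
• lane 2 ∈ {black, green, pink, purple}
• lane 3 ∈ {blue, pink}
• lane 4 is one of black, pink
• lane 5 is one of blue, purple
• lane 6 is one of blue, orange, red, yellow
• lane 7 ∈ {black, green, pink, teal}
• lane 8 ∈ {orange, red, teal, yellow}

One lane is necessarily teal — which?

lane 1 and lane 4 between them cover only {black, pink} — a naked pair. Remove those values from lane 2, lane 3, lane 7.
lane 3 must be blue (only option left). So lane 5, lane 6 can't be blue.
That leaves lane 5 = purple. So lane 2 can't be purple.
lane 2's domain is down to {green}, so lane 2 = green. So lane 7 can't be green.
So teal goes to lane 7.

lane 7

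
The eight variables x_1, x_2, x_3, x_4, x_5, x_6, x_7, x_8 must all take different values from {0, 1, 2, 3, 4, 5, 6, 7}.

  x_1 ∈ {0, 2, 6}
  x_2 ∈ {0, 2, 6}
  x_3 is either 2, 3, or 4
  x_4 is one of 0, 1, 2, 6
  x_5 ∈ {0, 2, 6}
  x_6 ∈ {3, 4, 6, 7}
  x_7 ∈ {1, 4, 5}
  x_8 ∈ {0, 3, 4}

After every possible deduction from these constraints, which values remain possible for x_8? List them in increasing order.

3, 4

Among the 8 variables, 5 fits only x_7 (and all 8 values in {0, 1, 2, 3, 4, 5, 6, 7} must be used), so x_7 = 5.
The 7 still-open variables together cover exactly {0, 1, 2, 3, 4, 6, 7} — 7 values for 7 variables — and 1 appears only in x_4's list, so x_4 = 1.
The 6 still-open variables together cover exactly {0, 2, 3, 4, 6, 7} — 6 values for 6 variables — and 7 appears only in x_6's list, so x_6 = 7.
x_1, x_2, x_5 share exactly the 3 values {0, 2, 6}; by pigeonhole those values go to them, so strike 0, 2, 6 from x_3, x_8.
No further eliminations apply; x_8 can still be any of 3, 4.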